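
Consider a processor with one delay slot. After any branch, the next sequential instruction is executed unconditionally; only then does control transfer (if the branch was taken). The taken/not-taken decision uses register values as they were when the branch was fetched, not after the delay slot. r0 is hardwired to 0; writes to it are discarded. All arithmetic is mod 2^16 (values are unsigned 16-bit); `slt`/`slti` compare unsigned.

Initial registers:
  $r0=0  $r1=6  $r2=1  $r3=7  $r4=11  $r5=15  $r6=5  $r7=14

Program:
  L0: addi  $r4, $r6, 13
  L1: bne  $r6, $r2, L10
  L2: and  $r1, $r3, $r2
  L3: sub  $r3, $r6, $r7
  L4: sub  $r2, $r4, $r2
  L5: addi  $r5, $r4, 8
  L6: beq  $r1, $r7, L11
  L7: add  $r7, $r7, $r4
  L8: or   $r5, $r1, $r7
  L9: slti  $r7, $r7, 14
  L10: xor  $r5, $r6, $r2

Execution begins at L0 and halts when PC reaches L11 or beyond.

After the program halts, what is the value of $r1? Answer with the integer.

1

[0] addi  $r4, $r6, 13  →  {$r0:0, $r1:6, $r2:1, $r3:7, $r4:18, $r5:15, $r6:5, $r7:14}
[1] bne  $r6, $r2, L10  →  {$r0:0, $r1:6, $r2:1, $r3:7, $r4:18, $r5:15, $r6:5, $r7:14}  ⟨branch taken⟩
[2] and  $r1, $r3, $r2  →  {$r0:0, $r1:1, $r2:1, $r3:7, $r4:18, $r5:15, $r6:5, $r7:14}
[10] xor  $r5, $r6, $r2  →  {$r0:0, $r1:1, $r2:1, $r3:7, $r4:18, $r5:4, $r6:5, $r7:14}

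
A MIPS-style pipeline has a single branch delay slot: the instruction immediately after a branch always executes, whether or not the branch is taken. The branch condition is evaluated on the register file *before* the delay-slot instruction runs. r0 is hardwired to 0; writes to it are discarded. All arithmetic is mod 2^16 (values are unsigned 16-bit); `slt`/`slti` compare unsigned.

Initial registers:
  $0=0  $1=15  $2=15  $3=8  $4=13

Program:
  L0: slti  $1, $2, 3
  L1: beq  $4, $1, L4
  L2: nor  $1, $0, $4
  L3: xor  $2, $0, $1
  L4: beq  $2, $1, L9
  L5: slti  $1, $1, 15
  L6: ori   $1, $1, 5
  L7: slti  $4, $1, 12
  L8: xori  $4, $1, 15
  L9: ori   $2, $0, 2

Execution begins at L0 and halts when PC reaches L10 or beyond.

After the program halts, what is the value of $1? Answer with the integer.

  step pc=0: slti  $1, $2, 3  regs=(0,0,15,8,13)
  step pc=1: beq  $4, $1, L4  cond=F  regs=(0,0,15,8,13)
  step pc=2: nor  $1, $0, $4  regs=(0,65522,15,8,13)
  step pc=3: xor  $2, $0, $1  regs=(0,65522,65522,8,13)
  step pc=4: beq  $2, $1, L9  cond=T  regs=(0,65522,65522,8,13)
  step pc=5: slti  $1, $1, 15  regs=(0,0,65522,8,13)
  step pc=9: ori   $2, $0, 2  regs=(0,0,2,8,13)

0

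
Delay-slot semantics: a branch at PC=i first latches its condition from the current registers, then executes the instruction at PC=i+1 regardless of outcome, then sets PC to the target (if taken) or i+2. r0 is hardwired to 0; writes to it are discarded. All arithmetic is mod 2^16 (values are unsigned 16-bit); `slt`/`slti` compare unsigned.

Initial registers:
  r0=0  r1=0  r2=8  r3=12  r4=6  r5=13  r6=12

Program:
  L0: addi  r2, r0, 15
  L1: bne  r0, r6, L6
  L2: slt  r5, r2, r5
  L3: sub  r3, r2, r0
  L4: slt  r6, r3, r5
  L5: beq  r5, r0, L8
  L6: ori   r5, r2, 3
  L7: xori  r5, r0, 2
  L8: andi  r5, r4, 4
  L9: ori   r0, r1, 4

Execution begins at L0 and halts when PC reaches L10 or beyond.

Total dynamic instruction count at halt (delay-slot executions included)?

  step pc=0: addi  r2, r0, 15  regs=(0,0,15,12,6,13,12)
  step pc=1: bne  r0, r6, L6  cond=T  regs=(0,0,15,12,6,13,12)
  step pc=2: slt  r5, r2, r5  regs=(0,0,15,12,6,0,12)
  step pc=6: ori   r5, r2, 3  regs=(0,0,15,12,6,15,12)
  step pc=7: xori  r5, r0, 2  regs=(0,0,15,12,6,2,12)
  step pc=8: andi  r5, r4, 4  regs=(0,0,15,12,6,4,12)
  step pc=9: ori   r0, r1, 4  regs=(0,0,15,12,6,4,12)

7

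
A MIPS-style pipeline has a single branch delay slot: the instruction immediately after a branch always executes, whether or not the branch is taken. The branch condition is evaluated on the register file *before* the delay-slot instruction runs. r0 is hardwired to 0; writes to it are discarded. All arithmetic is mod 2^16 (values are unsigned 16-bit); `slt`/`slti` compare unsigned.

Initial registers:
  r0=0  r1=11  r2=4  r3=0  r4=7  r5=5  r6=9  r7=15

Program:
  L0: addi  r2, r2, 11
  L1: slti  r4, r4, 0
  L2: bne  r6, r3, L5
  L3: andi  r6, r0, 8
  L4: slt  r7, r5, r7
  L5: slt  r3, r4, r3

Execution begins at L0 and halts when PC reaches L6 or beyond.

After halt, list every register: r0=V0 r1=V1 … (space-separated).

r0=0 r1=11 r2=15 r3=0 r4=0 r5=5 r6=0 r7=15

PC=0  addi  r2, r2, 11       | r0=0 r1=11 r2=15 r3=0 r4=7 r5=5 r6=9 r7=15
PC=1  slti  r4, r4, 0        | r0=0 r1=11 r2=15 r3=0 r4=0 r5=5 r6=9 r7=15
PC=2  bne  r6, r3, L5        | r0=0 r1=11 r2=15 r3=0 r4=0 r5=5 r6=9 r7=15  [TAKEN]
PC=3  andi  r6, r0, 8        | r0=0 r1=11 r2=15 r3=0 r4=0 r5=5 r6=0 r7=15
PC=5  slt  r3, r4, r3        | r0=0 r1=11 r2=15 r3=0 r4=0 r5=5 r6=0 r7=15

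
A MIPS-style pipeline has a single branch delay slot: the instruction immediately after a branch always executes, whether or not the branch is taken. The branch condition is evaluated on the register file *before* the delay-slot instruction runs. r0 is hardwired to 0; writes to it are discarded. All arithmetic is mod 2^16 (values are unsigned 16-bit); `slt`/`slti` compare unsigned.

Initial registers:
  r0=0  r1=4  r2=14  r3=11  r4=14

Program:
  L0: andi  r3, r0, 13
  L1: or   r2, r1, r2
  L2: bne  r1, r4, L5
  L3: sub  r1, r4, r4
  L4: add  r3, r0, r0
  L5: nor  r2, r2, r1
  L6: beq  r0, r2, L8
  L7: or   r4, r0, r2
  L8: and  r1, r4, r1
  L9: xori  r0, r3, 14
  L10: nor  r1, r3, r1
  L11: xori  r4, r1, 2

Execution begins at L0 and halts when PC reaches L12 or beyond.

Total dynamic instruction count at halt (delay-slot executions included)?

PC=0  andi  r3, r0, 13       | r0=0 r1=4 r2=14 r3=0 r4=14
PC=1  or   r2, r1, r2        | r0=0 r1=4 r2=14 r3=0 r4=14
PC=2  bne  r1, r4, L5        | r0=0 r1=4 r2=14 r3=0 r4=14  [TAKEN]
PC=3  sub  r1, r4, r4        | r0=0 r1=0 r2=14 r3=0 r4=14
PC=5  nor  r2, r2, r1        | r0=0 r1=0 r2=65521 r3=0 r4=14
PC=6  beq  r0, r2, L8        | r0=0 r1=0 r2=65521 r3=0 r4=14  [not taken]
PC=7  or   r4, r0, r2        | r0=0 r1=0 r2=65521 r3=0 r4=65521
PC=8  and  r1, r4, r1        | r0=0 r1=0 r2=65521 r3=0 r4=65521
PC=9  xori  r0, r3, 14       | r0=0 r1=0 r2=65521 r3=0 r4=65521
PC=10 nor  r1, r3, r1        | r0=0 r1=65535 r2=65521 r3=0 r4=65521
PC=11 xori  r4, r1, 2        | r0=0 r1=65535 r2=65521 r3=0 r4=65533

11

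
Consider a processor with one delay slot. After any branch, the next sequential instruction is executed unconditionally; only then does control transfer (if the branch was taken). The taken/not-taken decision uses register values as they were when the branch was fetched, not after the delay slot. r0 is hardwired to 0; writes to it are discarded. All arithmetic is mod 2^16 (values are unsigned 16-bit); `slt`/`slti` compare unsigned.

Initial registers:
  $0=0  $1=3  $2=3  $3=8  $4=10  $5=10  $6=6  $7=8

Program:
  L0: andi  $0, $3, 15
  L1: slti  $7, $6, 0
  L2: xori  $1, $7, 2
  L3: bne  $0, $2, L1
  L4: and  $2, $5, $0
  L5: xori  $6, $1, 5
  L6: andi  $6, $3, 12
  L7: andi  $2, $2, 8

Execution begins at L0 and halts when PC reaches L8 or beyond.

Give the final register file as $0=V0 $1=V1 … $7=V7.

#0 andi  $0, $3, 15 ; 0/3/3/8/10/10/6/8
#1 slti  $7, $6, 0 ; 0/3/3/8/10/10/6/0
#2 xori  $1, $7, 2 ; 0/2/3/8/10/10/6/0
#3 bne  $0, $2, L1 ; 0/2/3/8/10/10/6/0 ; →target
#4 and  $2, $5, $0 ; 0/2/0/8/10/10/6/0
#1 slti  $7, $6, 0 ; 0/2/0/8/10/10/6/0
#2 xori  $1, $7, 2 ; 0/2/0/8/10/10/6/0
#3 bne  $0, $2, L1 ; 0/2/0/8/10/10/6/0 ; →fallthru
#4 and  $2, $5, $0 ; 0/2/0/8/10/10/6/0
#5 xori  $6, $1, 5 ; 0/2/0/8/10/10/7/0
#6 andi  $6, $3, 12 ; 0/2/0/8/10/10/8/0
#7 andi  $2, $2, 8 ; 0/2/0/8/10/10/8/0

$0=0 $1=2 $2=0 $3=8 $4=10 $5=10 $6=8 $7=0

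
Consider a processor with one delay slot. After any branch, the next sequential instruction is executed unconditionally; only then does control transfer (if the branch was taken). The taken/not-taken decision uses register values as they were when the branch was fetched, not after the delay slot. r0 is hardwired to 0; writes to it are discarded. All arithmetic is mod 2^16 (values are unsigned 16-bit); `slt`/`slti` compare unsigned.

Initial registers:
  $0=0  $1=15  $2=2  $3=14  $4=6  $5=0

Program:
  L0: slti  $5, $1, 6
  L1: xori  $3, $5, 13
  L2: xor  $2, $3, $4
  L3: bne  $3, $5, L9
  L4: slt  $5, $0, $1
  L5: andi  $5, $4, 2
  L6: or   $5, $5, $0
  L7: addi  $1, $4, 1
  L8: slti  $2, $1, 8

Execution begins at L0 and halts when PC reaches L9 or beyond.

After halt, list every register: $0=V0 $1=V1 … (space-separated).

$0=0 $1=15 $2=11 $3=13 $4=6 $5=1

#0 slti  $5, $1, 6 ; 0/15/2/14/6/0
#1 xori  $3, $5, 13 ; 0/15/2/13/6/0
#2 xor  $2, $3, $4 ; 0/15/11/13/6/0
#3 bne  $3, $5, L9 ; 0/15/11/13/6/0 ; →target
#4 slt  $5, $0, $1 ; 0/15/11/13/6/1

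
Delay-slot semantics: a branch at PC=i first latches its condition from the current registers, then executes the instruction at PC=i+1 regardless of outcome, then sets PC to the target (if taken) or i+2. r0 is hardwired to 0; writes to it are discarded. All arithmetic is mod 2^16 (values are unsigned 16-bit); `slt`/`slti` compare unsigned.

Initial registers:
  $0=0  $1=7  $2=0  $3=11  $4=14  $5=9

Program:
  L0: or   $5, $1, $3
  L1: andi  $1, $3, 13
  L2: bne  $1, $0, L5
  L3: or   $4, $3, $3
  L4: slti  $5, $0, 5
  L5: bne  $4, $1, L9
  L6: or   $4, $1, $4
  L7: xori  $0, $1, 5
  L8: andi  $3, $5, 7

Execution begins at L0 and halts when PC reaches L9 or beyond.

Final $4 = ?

#0 or   $5, $1, $3 ; 0/7/0/11/14/15
#1 andi  $1, $3, 13 ; 0/9/0/11/14/15
#2 bne  $1, $0, L5 ; 0/9/0/11/14/15 ; →target
#3 or   $4, $3, $3 ; 0/9/0/11/11/15
#5 bne  $4, $1, L9 ; 0/9/0/11/11/15 ; →target
#6 or   $4, $1, $4 ; 0/9/0/11/11/15

11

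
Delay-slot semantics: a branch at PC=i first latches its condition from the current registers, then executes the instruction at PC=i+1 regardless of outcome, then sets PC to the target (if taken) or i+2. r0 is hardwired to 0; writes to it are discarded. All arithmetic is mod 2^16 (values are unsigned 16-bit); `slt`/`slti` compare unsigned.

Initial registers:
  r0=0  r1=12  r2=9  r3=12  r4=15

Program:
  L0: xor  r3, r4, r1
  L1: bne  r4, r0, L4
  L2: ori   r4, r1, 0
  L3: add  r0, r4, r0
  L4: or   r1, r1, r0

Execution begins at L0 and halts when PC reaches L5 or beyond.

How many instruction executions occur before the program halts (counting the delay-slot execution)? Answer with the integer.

[0] xor  r3, r4, r1  →  {r0:0, r1:12, r2:9, r3:3, r4:15}
[1] bne  r4, r0, L4  →  {r0:0, r1:12, r2:9, r3:3, r4:15}  ⟨branch taken⟩
[2] ori   r4, r1, 0  →  {r0:0, r1:12, r2:9, r3:3, r4:12}
[4] or   r1, r1, r0  →  {r0:0, r1:12, r2:9, r3:3, r4:12}

4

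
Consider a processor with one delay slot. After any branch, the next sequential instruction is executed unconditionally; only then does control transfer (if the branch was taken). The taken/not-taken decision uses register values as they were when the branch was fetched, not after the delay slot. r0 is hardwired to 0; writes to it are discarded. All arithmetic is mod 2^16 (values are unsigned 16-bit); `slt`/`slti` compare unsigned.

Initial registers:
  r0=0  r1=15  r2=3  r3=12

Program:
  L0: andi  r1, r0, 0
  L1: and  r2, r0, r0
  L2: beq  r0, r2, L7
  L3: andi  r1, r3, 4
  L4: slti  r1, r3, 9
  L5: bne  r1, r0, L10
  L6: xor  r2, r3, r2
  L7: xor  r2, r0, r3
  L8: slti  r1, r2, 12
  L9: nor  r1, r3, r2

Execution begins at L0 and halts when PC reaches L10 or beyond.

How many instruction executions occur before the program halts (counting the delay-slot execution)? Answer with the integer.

7

[0] andi  r1, r0, 0  →  {r0:0, r1:0, r2:3, r3:12}
[1] and  r2, r0, r0  →  {r0:0, r1:0, r2:0, r3:12}
[2] beq  r0, r2, L7  →  {r0:0, r1:0, r2:0, r3:12}  ⟨branch taken⟩
[3] andi  r1, r3, 4  →  {r0:0, r1:4, r2:0, r3:12}
[7] xor  r2, r0, r3  →  {r0:0, r1:4, r2:12, r3:12}
[8] slti  r1, r2, 12  →  {r0:0, r1:0, r2:12, r3:12}
[9] nor  r1, r3, r2  →  {r0:0, r1:65523, r2:12, r3:12}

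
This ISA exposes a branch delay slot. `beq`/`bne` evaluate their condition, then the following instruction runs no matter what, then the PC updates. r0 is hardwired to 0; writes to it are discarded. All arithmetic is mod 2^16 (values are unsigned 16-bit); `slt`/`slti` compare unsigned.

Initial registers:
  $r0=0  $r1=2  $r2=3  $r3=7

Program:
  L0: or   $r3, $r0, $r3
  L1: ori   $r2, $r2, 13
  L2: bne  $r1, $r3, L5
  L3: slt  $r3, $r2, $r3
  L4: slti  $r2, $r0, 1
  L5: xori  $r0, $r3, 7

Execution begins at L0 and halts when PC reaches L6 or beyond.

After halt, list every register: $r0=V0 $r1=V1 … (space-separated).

[0] or   $r3, $r0, $r3  →  {$r0:0, $r1:2, $r2:3, $r3:7}
[1] ori   $r2, $r2, 13  →  {$r0:0, $r1:2, $r2:15, $r3:7}
[2] bne  $r1, $r3, L5  →  {$r0:0, $r1:2, $r2:15, $r3:7}  ⟨branch taken⟩
[3] slt  $r3, $r2, $r3  →  {$r0:0, $r1:2, $r2:15, $r3:0}
[5] xori  $r0, $r3, 7  →  {$r0:0, $r1:2, $r2:15, $r3:0}

$r0=0 $r1=2 $r2=15 $r3=0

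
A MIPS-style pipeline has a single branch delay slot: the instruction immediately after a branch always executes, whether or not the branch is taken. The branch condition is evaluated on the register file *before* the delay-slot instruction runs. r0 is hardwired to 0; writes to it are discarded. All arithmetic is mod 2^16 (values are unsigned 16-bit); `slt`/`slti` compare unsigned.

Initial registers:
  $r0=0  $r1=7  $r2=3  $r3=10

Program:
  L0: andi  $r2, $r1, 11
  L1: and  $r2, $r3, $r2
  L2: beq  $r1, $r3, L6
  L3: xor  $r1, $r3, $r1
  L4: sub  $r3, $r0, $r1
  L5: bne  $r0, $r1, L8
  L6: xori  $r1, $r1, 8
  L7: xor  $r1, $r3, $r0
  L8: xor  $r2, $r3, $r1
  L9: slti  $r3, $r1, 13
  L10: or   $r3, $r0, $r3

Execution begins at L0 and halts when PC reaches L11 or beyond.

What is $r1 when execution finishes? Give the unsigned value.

#0 andi  $r2, $r1, 11 ; 0/7/3/10
#1 and  $r2, $r3, $r2 ; 0/7/2/10
#2 beq  $r1, $r3, L6 ; 0/7/2/10 ; →fallthru
#3 xor  $r1, $r3, $r1 ; 0/13/2/10
#4 sub  $r3, $r0, $r1 ; 0/13/2/65523
#5 bne  $r0, $r1, L8 ; 0/13/2/65523 ; →target
#6 xori  $r1, $r1, 8 ; 0/5/2/65523
#8 xor  $r2, $r3, $r1 ; 0/5/65526/65523
#9 slti  $r3, $r1, 13 ; 0/5/65526/1
#10 or   $r3, $r0, $r3 ; 0/5/65526/1

5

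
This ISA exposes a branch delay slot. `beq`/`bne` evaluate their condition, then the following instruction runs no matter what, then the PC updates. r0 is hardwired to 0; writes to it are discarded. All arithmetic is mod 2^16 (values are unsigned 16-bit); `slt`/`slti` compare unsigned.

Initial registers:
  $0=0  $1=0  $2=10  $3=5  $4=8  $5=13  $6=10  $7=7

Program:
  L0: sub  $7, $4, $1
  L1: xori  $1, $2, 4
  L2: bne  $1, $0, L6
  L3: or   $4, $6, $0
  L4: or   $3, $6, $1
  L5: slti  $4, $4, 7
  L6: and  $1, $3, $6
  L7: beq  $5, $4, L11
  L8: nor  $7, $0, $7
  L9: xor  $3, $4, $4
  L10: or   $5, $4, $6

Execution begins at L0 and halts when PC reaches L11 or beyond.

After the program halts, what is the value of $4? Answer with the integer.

10

  step pc=0: sub  $7, $4, $1  regs=(0,0,10,5,8,13,10,8)
  step pc=1: xori  $1, $2, 4  regs=(0,14,10,5,8,13,10,8)
  step pc=2: bne  $1, $0, L6  cond=T  regs=(0,14,10,5,8,13,10,8)
  step pc=3: or   $4, $6, $0  regs=(0,14,10,5,10,13,10,8)
  step pc=6: and  $1, $3, $6  regs=(0,0,10,5,10,13,10,8)
  step pc=7: beq  $5, $4, L11  cond=F  regs=(0,0,10,5,10,13,10,8)
  step pc=8: nor  $7, $0, $7  regs=(0,0,10,5,10,13,10,65527)
  step pc=9: xor  $3, $4, $4  regs=(0,0,10,0,10,13,10,65527)
  step pc=10: or   $5, $4, $6  regs=(0,0,10,0,10,10,10,65527)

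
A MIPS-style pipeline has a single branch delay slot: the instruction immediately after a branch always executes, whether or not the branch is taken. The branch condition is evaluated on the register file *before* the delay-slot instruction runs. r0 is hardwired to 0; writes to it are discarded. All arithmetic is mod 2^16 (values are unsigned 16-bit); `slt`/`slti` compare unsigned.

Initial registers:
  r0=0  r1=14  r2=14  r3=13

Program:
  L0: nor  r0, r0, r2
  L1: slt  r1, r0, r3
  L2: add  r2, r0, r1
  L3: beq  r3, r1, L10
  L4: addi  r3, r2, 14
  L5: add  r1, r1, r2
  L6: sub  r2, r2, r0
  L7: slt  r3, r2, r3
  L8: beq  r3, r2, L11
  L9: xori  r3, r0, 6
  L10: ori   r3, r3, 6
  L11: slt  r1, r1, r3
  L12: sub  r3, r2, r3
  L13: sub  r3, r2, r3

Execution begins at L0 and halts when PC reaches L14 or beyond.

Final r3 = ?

6

[0] nor  r0, r0, r2  →  {r0:0, r1:14, r2:14, r3:13}
[1] slt  r1, r0, r3  →  {r0:0, r1:1, r2:14, r3:13}
[2] add  r2, r0, r1  →  {r0:0, r1:1, r2:1, r3:13}
[3] beq  r3, r1, L10  →  {r0:0, r1:1, r2:1, r3:13}  ⟨branch fallthrough⟩
[4] addi  r3, r2, 14  →  {r0:0, r1:1, r2:1, r3:15}
[5] add  r1, r1, r2  →  {r0:0, r1:2, r2:1, r3:15}
[6] sub  r2, r2, r0  →  {r0:0, r1:2, r2:1, r3:15}
[7] slt  r3, r2, r3  →  {r0:0, r1:2, r2:1, r3:1}
[8] beq  r3, r2, L11  →  {r0:0, r1:2, r2:1, r3:1}  ⟨branch taken⟩
[9] xori  r3, r0, 6  →  {r0:0, r1:2, r2:1, r3:6}
[11] slt  r1, r1, r3  →  {r0:0, r1:1, r2:1, r3:6}
[12] sub  r3, r2, r3  →  {r0:0, r1:1, r2:1, r3:65531}
[13] sub  r3, r2, r3  →  {r0:0, r1:1, r2:1, r3:6}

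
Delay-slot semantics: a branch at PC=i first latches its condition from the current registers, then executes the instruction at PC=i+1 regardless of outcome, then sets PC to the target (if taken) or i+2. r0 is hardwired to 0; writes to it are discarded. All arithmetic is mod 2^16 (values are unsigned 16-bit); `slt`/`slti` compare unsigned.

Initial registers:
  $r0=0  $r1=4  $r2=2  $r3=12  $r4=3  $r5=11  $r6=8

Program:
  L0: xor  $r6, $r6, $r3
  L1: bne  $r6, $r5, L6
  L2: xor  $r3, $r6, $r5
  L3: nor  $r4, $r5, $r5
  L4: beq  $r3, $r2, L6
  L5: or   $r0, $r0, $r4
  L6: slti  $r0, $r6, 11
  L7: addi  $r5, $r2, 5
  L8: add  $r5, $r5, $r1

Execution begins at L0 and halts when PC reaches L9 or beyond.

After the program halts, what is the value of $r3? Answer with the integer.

15

PC=0  xor  $r6, $r6, $r3     | $r0=0 $r1=4 $r2=2 $r3=12 $r4=3 $r5=11 $r6=4
PC=1  bne  $r6, $r5, L6      | $r0=0 $r1=4 $r2=2 $r3=12 $r4=3 $r5=11 $r6=4  [TAKEN]
PC=2  xor  $r3, $r6, $r5     | $r0=0 $r1=4 $r2=2 $r3=15 $r4=3 $r5=11 $r6=4
PC=6  slti  $r0, $r6, 11     | $r0=0 $r1=4 $r2=2 $r3=15 $r4=3 $r5=11 $r6=4
PC=7  addi  $r5, $r2, 5      | $r0=0 $r1=4 $r2=2 $r3=15 $r4=3 $r5=7 $r6=4
PC=8  add  $r5, $r5, $r1     | $r0=0 $r1=4 $r2=2 $r3=15 $r4=3 $r5=11 $r6=4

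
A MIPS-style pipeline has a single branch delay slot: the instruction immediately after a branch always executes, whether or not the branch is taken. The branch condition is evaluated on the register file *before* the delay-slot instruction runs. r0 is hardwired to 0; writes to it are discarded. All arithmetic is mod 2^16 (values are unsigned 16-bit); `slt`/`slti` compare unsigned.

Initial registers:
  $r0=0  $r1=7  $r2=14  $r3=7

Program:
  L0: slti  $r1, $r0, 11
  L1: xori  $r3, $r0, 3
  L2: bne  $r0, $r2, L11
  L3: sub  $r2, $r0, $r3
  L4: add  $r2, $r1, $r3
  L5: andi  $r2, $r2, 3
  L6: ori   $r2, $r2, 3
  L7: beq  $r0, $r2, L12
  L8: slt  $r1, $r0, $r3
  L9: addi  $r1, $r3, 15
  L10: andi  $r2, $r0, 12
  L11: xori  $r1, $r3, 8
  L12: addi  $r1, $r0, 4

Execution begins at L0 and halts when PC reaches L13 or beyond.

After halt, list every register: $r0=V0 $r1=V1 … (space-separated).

$r0=0 $r1=4 $r2=65533 $r3=3

[0] slti  $r1, $r0, 11  →  {$r0:0, $r1:1, $r2:14, $r3:7}
[1] xori  $r3, $r0, 3  →  {$r0:0, $r1:1, $r2:14, $r3:3}
[2] bne  $r0, $r2, L11  →  {$r0:0, $r1:1, $r2:14, $r3:3}  ⟨branch taken⟩
[3] sub  $r2, $r0, $r3  →  {$r0:0, $r1:1, $r2:65533, $r3:3}
[11] xori  $r1, $r3, 8  →  {$r0:0, $r1:11, $r2:65533, $r3:3}
[12] addi  $r1, $r0, 4  →  {$r0:0, $r1:4, $r2:65533, $r3:3}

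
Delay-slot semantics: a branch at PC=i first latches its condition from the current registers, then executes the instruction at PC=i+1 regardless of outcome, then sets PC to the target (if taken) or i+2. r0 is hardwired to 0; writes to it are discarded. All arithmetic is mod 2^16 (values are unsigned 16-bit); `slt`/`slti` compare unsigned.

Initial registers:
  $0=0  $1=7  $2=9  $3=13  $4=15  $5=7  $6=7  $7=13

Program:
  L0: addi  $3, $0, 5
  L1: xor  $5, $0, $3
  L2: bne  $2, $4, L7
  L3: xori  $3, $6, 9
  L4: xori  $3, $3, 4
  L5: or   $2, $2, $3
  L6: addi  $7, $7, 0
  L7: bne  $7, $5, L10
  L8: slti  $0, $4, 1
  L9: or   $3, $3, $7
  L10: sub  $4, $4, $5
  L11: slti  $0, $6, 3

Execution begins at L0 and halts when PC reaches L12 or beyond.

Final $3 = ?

[0] addi  $3, $0, 5  →  {$0:0, $1:7, $2:9, $3:5, $4:15, $5:7, $6:7, $7:13}
[1] xor  $5, $0, $3  →  {$0:0, $1:7, $2:9, $3:5, $4:15, $5:5, $6:7, $7:13}
[2] bne  $2, $4, L7  →  {$0:0, $1:7, $2:9, $3:5, $4:15, $5:5, $6:7, $7:13}  ⟨branch taken⟩
[3] xori  $3, $6, 9  →  {$0:0, $1:7, $2:9, $3:14, $4:15, $5:5, $6:7, $7:13}
[7] bne  $7, $5, L10  →  {$0:0, $1:7, $2:9, $3:14, $4:15, $5:5, $6:7, $7:13}  ⟨branch taken⟩
[8] slti  $0, $4, 1  →  {$0:0, $1:7, $2:9, $3:14, $4:15, $5:5, $6:7, $7:13}
[10] sub  $4, $4, $5  →  {$0:0, $1:7, $2:9, $3:14, $4:10, $5:5, $6:7, $7:13}
[11] slti  $0, $6, 3  →  {$0:0, $1:7, $2:9, $3:14, $4:10, $5:5, $6:7, $7:13}

14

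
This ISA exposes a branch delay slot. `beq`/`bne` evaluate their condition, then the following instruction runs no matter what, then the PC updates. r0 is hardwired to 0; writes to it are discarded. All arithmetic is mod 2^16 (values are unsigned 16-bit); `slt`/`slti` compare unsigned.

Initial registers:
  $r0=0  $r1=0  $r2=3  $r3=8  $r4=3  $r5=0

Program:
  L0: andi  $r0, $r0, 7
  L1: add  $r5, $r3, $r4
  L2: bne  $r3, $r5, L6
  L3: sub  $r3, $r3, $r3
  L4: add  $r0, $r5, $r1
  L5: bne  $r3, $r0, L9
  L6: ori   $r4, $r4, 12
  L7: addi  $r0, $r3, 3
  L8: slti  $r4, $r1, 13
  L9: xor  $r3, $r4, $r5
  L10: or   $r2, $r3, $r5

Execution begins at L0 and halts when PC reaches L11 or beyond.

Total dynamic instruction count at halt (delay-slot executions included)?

PC=0  andi  $r0, $r0, 7      | $r0=0 $r1=0 $r2=3 $r3=8 $r4=3 $r5=0
PC=1  add  $r5, $r3, $r4     | $r0=0 $r1=0 $r2=3 $r3=8 $r4=3 $r5=11
PC=2  bne  $r3, $r5, L6      | $r0=0 $r1=0 $r2=3 $r3=8 $r4=3 $r5=11  [TAKEN]
PC=3  sub  $r3, $r3, $r3     | $r0=0 $r1=0 $r2=3 $r3=0 $r4=3 $r5=11
PC=6  ori   $r4, $r4, 12     | $r0=0 $r1=0 $r2=3 $r3=0 $r4=15 $r5=11
PC=7  addi  $r0, $r3, 3      | $r0=0 $r1=0 $r2=3 $r3=0 $r4=15 $r5=11
PC=8  slti  $r4, $r1, 13     | $r0=0 $r1=0 $r2=3 $r3=0 $r4=1 $r5=11
PC=9  xor  $r3, $r4, $r5     | $r0=0 $r1=0 $r2=3 $r3=10 $r4=1 $r5=11
PC=10 or   $r2, $r3, $r5     | $r0=0 $r1=0 $r2=11 $r3=10 $r4=1 $r5=11

9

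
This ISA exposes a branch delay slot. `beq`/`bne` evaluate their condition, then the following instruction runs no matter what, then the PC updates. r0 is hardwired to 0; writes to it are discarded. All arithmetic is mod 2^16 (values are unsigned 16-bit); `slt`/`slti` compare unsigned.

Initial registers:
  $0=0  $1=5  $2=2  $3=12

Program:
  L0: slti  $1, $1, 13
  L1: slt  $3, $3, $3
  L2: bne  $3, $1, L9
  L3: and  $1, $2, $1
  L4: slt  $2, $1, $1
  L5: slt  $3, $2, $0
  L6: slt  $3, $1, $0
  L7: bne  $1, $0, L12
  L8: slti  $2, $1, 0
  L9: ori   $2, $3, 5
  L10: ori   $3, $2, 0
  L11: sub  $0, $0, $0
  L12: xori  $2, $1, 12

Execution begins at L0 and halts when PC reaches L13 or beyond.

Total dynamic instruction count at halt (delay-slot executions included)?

8

[0] slti  $1, $1, 13  →  {$0:0, $1:1, $2:2, $3:12}
[1] slt  $3, $3, $3  →  {$0:0, $1:1, $2:2, $3:0}
[2] bne  $3, $1, L9  →  {$0:0, $1:1, $2:2, $3:0}  ⟨branch taken⟩
[3] and  $1, $2, $1  →  {$0:0, $1:0, $2:2, $3:0}
[9] ori   $2, $3, 5  →  {$0:0, $1:0, $2:5, $3:0}
[10] ori   $3, $2, 0  →  {$0:0, $1:0, $2:5, $3:5}
[11] sub  $0, $0, $0  →  {$0:0, $1:0, $2:5, $3:5}
[12] xori  $2, $1, 12  →  {$0:0, $1:0, $2:12, $3:5}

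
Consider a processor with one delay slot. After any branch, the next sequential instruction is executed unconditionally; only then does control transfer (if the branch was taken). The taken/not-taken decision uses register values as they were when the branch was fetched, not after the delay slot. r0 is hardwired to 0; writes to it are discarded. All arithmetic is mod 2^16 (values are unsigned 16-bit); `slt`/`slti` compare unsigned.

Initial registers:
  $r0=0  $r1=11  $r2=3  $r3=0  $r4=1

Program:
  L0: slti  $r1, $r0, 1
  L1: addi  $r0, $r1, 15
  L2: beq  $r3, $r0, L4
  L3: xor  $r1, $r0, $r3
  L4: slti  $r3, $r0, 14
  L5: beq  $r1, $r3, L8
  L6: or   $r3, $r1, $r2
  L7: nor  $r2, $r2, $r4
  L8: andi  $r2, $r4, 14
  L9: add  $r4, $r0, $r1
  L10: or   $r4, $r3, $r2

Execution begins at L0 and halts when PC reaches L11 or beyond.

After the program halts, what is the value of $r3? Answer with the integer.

#0 slti  $r1, $r0, 1 ; 0/1/3/0/1
#1 addi  $r0, $r1, 15 ; 0/1/3/0/1
#2 beq  $r3, $r0, L4 ; 0/1/3/0/1 ; →target
#3 xor  $r1, $r0, $r3 ; 0/0/3/0/1
#4 slti  $r3, $r0, 14 ; 0/0/3/1/1
#5 beq  $r1, $r3, L8 ; 0/0/3/1/1 ; →fallthru
#6 or   $r3, $r1, $r2 ; 0/0/3/3/1
#7 nor  $r2, $r2, $r4 ; 0/0/65532/3/1
#8 andi  $r2, $r4, 14 ; 0/0/0/3/1
#9 add  $r4, $r0, $r1 ; 0/0/0/3/0
#10 or   $r4, $r3, $r2 ; 0/0/0/3/3

3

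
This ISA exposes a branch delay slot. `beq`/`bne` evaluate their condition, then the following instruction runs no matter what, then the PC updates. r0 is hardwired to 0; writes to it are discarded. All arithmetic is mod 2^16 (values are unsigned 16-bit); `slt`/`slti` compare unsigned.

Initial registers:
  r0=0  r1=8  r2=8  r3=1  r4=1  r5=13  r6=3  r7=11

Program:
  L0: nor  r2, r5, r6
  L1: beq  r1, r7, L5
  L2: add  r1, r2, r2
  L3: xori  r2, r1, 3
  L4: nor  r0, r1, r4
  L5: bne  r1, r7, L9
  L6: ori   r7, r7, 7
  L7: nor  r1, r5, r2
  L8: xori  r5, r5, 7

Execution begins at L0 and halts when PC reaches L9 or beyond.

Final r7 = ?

15

#0 nor  r2, r5, r6 ; 0/8/65520/1/1/13/3/11
#1 beq  r1, r7, L5 ; 0/8/65520/1/1/13/3/11 ; →fallthru
#2 add  r1, r2, r2 ; 0/65504/65520/1/1/13/3/11
#3 xori  r2, r1, 3 ; 0/65504/65507/1/1/13/3/11
#4 nor  r0, r1, r4 ; 0/65504/65507/1/1/13/3/11
#5 bne  r1, r7, L9 ; 0/65504/65507/1/1/13/3/11 ; →target
#6 ori   r7, r7, 7 ; 0/65504/65507/1/1/13/3/15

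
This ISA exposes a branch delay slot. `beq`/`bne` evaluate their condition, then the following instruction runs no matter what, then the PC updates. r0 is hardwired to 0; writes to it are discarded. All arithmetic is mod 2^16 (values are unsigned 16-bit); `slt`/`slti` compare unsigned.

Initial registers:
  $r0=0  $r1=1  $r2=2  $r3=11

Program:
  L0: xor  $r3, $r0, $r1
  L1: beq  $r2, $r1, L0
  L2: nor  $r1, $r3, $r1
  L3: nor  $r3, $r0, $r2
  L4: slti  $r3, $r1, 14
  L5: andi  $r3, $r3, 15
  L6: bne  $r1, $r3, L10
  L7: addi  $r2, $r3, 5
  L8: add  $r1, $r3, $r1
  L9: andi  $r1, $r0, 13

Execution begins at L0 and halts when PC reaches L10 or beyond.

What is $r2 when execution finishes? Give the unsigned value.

#0 xor  $r3, $r0, $r1 ; 0/1/2/1
#1 beq  $r2, $r1, L0 ; 0/1/2/1 ; →fallthru
#2 nor  $r1, $r3, $r1 ; 0/65534/2/1
#3 nor  $r3, $r0, $r2 ; 0/65534/2/65533
#4 slti  $r3, $r1, 14 ; 0/65534/2/0
#5 andi  $r3, $r3, 15 ; 0/65534/2/0
#6 bne  $r1, $r3, L10 ; 0/65534/2/0 ; →target
#7 addi  $r2, $r3, 5 ; 0/65534/5/0

5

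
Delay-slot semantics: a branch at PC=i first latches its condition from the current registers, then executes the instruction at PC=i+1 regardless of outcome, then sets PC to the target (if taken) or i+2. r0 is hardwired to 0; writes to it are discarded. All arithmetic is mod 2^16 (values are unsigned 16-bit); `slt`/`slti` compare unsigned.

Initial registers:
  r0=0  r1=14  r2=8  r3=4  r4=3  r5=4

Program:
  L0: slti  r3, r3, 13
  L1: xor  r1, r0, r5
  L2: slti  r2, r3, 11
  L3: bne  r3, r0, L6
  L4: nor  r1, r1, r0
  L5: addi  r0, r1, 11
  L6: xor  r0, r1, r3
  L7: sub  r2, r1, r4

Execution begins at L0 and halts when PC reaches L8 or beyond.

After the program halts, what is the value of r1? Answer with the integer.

65531

#0 slti  r3, r3, 13 ; 0/14/8/1/3/4
#1 xor  r1, r0, r5 ; 0/4/8/1/3/4
#2 slti  r2, r3, 11 ; 0/4/1/1/3/4
#3 bne  r3, r0, L6 ; 0/4/1/1/3/4 ; →target
#4 nor  r1, r1, r0 ; 0/65531/1/1/3/4
#6 xor  r0, r1, r3 ; 0/65531/1/1/3/4
#7 sub  r2, r1, r4 ; 0/65531/65528/1/3/4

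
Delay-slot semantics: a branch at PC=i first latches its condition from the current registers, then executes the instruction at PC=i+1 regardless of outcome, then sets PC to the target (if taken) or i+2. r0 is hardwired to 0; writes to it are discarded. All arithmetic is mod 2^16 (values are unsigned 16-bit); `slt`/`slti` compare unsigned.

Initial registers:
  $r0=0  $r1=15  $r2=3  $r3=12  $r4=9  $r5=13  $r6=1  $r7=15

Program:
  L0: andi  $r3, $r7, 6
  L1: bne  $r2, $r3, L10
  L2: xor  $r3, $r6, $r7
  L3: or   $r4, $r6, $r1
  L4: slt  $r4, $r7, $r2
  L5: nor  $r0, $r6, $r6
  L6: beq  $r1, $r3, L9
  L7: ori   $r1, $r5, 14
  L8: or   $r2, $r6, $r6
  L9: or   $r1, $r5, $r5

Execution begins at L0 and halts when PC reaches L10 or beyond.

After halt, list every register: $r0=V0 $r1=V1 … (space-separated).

[0] andi  $r3, $r7, 6  →  {$r0:0, $r1:15, $r2:3, $r3:6, $r4:9, $r5:13, $r6:1, $r7:15}
[1] bne  $r2, $r3, L10  →  {$r0:0, $r1:15, $r2:3, $r3:6, $r4:9, $r5:13, $r6:1, $r7:15}  ⟨branch taken⟩
[2] xor  $r3, $r6, $r7  →  {$r0:0, $r1:15, $r2:3, $r3:14, $r4:9, $r5:13, $r6:1, $r7:15}

$r0=0 $r1=15 $r2=3 $r3=14 $r4=9 $r5=13 $r6=1 $r7=15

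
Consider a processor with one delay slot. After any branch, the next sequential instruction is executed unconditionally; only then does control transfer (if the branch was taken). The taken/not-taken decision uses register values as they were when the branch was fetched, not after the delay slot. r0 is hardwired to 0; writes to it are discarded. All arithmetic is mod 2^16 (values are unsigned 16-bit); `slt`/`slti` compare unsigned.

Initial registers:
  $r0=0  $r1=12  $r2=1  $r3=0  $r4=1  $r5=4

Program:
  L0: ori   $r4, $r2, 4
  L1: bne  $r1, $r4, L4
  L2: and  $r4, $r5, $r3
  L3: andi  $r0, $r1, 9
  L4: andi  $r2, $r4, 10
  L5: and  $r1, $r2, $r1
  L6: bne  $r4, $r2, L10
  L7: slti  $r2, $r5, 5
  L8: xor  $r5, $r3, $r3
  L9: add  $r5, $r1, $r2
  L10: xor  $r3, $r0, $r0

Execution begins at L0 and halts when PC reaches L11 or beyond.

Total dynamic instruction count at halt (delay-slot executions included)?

10

  step pc=0: ori   $r4, $r2, 4  regs=(0,12,1,0,5,4)
  step pc=1: bne  $r1, $r4, L4  cond=T  regs=(0,12,1,0,5,4)
  step pc=2: and  $r4, $r5, $r3  regs=(0,12,1,0,0,4)
  step pc=4: andi  $r2, $r4, 10  regs=(0,12,0,0,0,4)
  step pc=5: and  $r1, $r2, $r1  regs=(0,0,0,0,0,4)
  step pc=6: bne  $r4, $r2, L10  cond=F  regs=(0,0,0,0,0,4)
  step pc=7: slti  $r2, $r5, 5  regs=(0,0,1,0,0,4)
  step pc=8: xor  $r5, $r3, $r3  regs=(0,0,1,0,0,0)
  step pc=9: add  $r5, $r1, $r2  regs=(0,0,1,0,0,1)
  step pc=10: xor  $r3, $r0, $r0  regs=(0,0,1,0,0,1)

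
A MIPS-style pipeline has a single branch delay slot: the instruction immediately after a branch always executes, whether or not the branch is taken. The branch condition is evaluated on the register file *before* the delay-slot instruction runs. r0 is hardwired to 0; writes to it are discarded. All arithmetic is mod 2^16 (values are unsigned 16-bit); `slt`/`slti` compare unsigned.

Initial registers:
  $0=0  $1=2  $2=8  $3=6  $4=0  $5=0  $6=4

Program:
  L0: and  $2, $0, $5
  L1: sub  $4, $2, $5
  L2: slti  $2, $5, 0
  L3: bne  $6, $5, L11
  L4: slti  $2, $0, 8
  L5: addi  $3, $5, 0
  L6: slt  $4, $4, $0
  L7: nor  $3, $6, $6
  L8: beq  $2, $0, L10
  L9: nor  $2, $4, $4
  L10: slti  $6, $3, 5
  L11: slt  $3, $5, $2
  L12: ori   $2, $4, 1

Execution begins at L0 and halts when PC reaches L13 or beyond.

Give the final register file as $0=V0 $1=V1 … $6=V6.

$0=0 $1=2 $2=1 $3=1 $4=0 $5=0 $6=4

  step pc=0: and  $2, $0, $5  regs=(0,2,0,6,0,0,4)
  step pc=1: sub  $4, $2, $5  regs=(0,2,0,6,0,0,4)
  step pc=2: slti  $2, $5, 0  regs=(0,2,0,6,0,0,4)
  step pc=3: bne  $6, $5, L11  cond=T  regs=(0,2,0,6,0,0,4)
  step pc=4: slti  $2, $0, 8  regs=(0,2,1,6,0,0,4)
  step pc=11: slt  $3, $5, $2  regs=(0,2,1,1,0,0,4)
  step pc=12: ori   $2, $4, 1  regs=(0,2,1,1,0,0,4)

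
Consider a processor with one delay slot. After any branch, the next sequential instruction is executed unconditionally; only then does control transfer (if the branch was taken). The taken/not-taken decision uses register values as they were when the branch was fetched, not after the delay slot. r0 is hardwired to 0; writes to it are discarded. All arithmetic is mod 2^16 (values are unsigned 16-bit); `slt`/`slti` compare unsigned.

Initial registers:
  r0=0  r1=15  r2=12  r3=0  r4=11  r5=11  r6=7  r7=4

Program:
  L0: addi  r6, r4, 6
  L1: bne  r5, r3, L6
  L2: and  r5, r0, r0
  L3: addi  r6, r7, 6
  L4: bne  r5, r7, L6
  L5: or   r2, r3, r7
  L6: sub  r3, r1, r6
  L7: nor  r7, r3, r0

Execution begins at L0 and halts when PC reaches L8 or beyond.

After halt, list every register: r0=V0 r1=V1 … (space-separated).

r0=0 r1=15 r2=12 r3=65534 r4=11 r5=0 r6=17 r7=1

[0] addi  r6, r4, 6  →  {r0:0, r1:15, r2:12, r3:0, r4:11, r5:11, r6:17, r7:4}
[1] bne  r5, r3, L6  →  {r0:0, r1:15, r2:12, r3:0, r4:11, r5:11, r6:17, r7:4}  ⟨branch taken⟩
[2] and  r5, r0, r0  →  {r0:0, r1:15, r2:12, r3:0, r4:11, r5:0, r6:17, r7:4}
[6] sub  r3, r1, r6  →  {r0:0, r1:15, r2:12, r3:65534, r4:11, r5:0, r6:17, r7:4}
[7] nor  r7, r3, r0  →  {r0:0, r1:15, r2:12, r3:65534, r4:11, r5:0, r6:17, r7:1}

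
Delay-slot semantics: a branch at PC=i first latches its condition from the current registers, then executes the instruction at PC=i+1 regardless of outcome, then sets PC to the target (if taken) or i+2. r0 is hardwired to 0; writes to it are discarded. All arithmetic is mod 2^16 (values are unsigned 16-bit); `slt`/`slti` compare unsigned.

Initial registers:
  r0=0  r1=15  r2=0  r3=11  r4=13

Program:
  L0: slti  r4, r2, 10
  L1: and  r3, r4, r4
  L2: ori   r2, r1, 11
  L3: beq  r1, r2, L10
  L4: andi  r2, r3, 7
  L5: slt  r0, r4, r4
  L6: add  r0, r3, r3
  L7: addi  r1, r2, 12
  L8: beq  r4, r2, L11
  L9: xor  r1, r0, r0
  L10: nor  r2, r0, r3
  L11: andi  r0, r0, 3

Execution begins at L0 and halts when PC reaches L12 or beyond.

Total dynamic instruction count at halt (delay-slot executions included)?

7

[0] slti  r4, r2, 10  →  {r0:0, r1:15, r2:0, r3:11, r4:1}
[1] and  r3, r4, r4  →  {r0:0, r1:15, r2:0, r3:1, r4:1}
[2] ori   r2, r1, 11  →  {r0:0, r1:15, r2:15, r3:1, r4:1}
[3] beq  r1, r2, L10  →  {r0:0, r1:15, r2:15, r3:1, r4:1}  ⟨branch taken⟩
[4] andi  r2, r3, 7  →  {r0:0, r1:15, r2:1, r3:1, r4:1}
[10] nor  r2, r0, r3  →  {r0:0, r1:15, r2:65534, r3:1, r4:1}
[11] andi  r0, r0, 3  →  {r0:0, r1:15, r2:65534, r3:1, r4:1}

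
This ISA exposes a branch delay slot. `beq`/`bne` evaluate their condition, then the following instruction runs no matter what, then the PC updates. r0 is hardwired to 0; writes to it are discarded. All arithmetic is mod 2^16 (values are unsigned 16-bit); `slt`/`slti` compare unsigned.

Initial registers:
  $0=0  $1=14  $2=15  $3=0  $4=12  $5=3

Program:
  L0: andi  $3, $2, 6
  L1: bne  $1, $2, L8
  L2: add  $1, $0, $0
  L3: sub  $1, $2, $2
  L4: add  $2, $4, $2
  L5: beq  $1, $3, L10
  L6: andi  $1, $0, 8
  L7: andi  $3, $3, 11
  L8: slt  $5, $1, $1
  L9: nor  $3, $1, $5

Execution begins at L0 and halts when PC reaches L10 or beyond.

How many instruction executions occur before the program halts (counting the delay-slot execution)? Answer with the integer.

#0 andi  $3, $2, 6 ; 0/14/15/6/12/3
#1 bne  $1, $2, L8 ; 0/14/15/6/12/3 ; →target
#2 add  $1, $0, $0 ; 0/0/15/6/12/3
#8 slt  $5, $1, $1 ; 0/0/15/6/12/0
#9 nor  $3, $1, $5 ; 0/0/15/65535/12/0

5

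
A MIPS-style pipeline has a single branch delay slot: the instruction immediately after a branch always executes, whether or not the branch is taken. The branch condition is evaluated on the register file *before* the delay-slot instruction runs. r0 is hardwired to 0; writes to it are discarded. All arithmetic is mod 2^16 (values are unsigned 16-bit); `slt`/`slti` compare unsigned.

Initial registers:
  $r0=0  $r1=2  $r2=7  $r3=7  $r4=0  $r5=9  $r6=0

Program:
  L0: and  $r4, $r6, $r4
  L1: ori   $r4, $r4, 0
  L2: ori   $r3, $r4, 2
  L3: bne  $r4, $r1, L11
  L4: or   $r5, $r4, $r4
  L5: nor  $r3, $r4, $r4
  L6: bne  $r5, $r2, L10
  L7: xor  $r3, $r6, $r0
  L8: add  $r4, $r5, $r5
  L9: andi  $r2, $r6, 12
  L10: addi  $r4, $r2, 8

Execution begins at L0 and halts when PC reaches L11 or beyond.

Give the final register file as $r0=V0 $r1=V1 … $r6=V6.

$r0=0 $r1=2 $r2=7 $r3=2 $r4=0 $r5=0 $r6=0

  step pc=0: and  $r4, $r6, $r4  regs=(0,2,7,7,0,9,0)
  step pc=1: ori   $r4, $r4, 0  regs=(0,2,7,7,0,9,0)
  step pc=2: ori   $r3, $r4, 2  regs=(0,2,7,2,0,9,0)
  step pc=3: bne  $r4, $r1, L11  cond=T  regs=(0,2,7,2,0,9,0)
  step pc=4: or   $r5, $r4, $r4  regs=(0,2,7,2,0,0,0)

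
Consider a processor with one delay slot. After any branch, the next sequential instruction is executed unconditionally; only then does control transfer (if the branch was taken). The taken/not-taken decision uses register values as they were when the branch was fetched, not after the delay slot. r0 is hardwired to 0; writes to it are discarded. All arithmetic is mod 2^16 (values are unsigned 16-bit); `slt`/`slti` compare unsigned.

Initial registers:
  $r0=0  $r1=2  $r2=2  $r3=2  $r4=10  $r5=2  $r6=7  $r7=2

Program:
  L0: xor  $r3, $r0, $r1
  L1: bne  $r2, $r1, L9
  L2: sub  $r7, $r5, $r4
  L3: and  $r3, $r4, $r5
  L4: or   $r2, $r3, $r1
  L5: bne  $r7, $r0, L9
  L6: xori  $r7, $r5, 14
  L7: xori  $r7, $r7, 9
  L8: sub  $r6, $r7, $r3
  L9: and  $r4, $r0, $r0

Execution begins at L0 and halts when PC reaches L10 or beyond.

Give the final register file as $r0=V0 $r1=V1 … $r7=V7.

PC=0  xor  $r3, $r0, $r1     | $r0=0 $r1=2 $r2=2 $r3=2 $r4=10 $r5=2 $r6=7 $r7=2
PC=1  bne  $r2, $r1, L9      | $r0=0 $r1=2 $r2=2 $r3=2 $r4=10 $r5=2 $r6=7 $r7=2  [not taken]
PC=2  sub  $r7, $r5, $r4     | $r0=0 $r1=2 $r2=2 $r3=2 $r4=10 $r5=2 $r6=7 $r7=65528
PC=3  and  $r3, $r4, $r5     | $r0=0 $r1=2 $r2=2 $r3=2 $r4=10 $r5=2 $r6=7 $r7=65528
PC=4  or   $r2, $r3, $r1     | $r0=0 $r1=2 $r2=2 $r3=2 $r4=10 $r5=2 $r6=7 $r7=65528
PC=5  bne  $r7, $r0, L9      | $r0=0 $r1=2 $r2=2 $r3=2 $r4=10 $r5=2 $r6=7 $r7=65528  [TAKEN]
PC=6  xori  $r7, $r5, 14     | $r0=0 $r1=2 $r2=2 $r3=2 $r4=10 $r5=2 $r6=7 $r7=12
PC=9  and  $r4, $r0, $r0     | $r0=0 $r1=2 $r2=2 $r3=2 $r4=0 $r5=2 $r6=7 $r7=12

$r0=0 $r1=2 $r2=2 $r3=2 $r4=0 $r5=2 $r6=7 $r7=12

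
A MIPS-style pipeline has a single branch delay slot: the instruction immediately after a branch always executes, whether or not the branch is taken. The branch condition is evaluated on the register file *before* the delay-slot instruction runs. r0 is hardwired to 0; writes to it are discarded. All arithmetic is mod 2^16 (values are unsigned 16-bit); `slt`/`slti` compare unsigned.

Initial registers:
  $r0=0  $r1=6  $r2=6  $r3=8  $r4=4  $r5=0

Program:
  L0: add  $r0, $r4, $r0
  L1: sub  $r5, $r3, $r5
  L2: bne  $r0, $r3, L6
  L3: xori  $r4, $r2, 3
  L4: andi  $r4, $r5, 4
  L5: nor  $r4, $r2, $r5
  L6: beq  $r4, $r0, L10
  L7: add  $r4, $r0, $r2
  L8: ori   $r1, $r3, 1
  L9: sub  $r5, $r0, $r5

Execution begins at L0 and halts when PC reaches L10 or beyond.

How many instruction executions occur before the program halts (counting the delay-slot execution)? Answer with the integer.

  step pc=0: add  $r0, $r4, $r0  regs=(0,6,6,8,4,0)
  step pc=1: sub  $r5, $r3, $r5  regs=(0,6,6,8,4,8)
  step pc=2: bne  $r0, $r3, L6  cond=T  regs=(0,6,6,8,4,8)
  step pc=3: xori  $r4, $r2, 3  regs=(0,6,6,8,5,8)
  step pc=6: beq  $r4, $r0, L10  cond=F  regs=(0,6,6,8,5,8)
  step pc=7: add  $r4, $r0, $r2  regs=(0,6,6,8,6,8)
  step pc=8: ori   $r1, $r3, 1  regs=(0,9,6,8,6,8)
  step pc=9: sub  $r5, $r0, $r5  regs=(0,9,6,8,6,65528)

8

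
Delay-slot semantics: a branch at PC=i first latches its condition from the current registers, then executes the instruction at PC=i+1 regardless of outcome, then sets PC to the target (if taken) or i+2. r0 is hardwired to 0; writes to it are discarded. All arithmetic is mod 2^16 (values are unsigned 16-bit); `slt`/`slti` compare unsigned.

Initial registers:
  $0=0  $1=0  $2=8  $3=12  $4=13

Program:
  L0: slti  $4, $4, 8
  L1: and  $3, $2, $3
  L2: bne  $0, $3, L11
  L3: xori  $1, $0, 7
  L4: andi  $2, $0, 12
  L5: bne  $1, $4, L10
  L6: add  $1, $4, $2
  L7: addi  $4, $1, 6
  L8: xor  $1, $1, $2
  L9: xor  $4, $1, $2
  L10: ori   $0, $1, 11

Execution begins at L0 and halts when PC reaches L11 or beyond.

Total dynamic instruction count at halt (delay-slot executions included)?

4

#0 slti  $4, $4, 8 ; 0/0/8/12/0
#1 and  $3, $2, $3 ; 0/0/8/8/0
#2 bne  $0, $3, L11 ; 0/0/8/8/0 ; →target
#3 xori  $1, $0, 7 ; 0/7/8/8/0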